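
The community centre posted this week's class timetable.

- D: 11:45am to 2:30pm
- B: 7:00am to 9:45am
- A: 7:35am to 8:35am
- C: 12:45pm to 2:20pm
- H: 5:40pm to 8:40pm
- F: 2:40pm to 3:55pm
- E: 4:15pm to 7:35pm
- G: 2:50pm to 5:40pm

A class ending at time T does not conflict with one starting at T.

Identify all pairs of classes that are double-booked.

A & B, C & D, E & G, E & H, F & G

Two intervals overlap when each starts before the other ends.
Sorted by start: B, A, D, C, F, G, E, H.
A starts before B ends → B and A overlap.
D starts after B ends, so B has no further overlaps.
D starts after A ends, so A has no further overlaps.
C starts before D ends → D and C overlap.
F starts after D ends, so D has no further overlaps.
F starts after C ends, so C has no further overlaps.
G starts before F ends → F and G overlap.
E starts after F ends, so F has no further overlaps.
E starts before G ends → G and E overlap.
H starts exactly when G ends (back-to-back, no overlap).
H starts before E ends → E and H overlap.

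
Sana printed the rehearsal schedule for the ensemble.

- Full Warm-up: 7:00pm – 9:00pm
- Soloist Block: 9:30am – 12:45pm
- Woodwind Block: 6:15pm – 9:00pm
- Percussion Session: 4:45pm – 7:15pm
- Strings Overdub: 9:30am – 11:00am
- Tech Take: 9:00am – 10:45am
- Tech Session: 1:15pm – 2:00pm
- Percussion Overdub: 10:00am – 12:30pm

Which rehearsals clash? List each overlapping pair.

Full Warm-up & Percussion Session, Full Warm-up & Woodwind Block, Percussion Overdub & Soloist Block, Percussion Overdub & Strings Overdub, Percussion Overdub & Tech Take, Percussion Session & Woodwind Block, Soloist Block & Strings Overdub, Soloist Block & Tech Take, Strings Overdub & Tech Take

Check each pair: they overlap iff neither finishes before the other starts.
Sorted by start: Tech Take, Soloist Block, Strings Overdub, Percussion Overdub, Tech Session, Percussion Session, Woodwind Block, Full Warm-up.
Soloist Block starts before Tech Take ends → Tech Take and Soloist Block overlap.
Strings Overdub starts before Tech Take ends → Tech Take and Strings Overdub overlap.
Percussion Overdub starts before Tech Take ends → Tech Take and Percussion Overdub overlap.
Tech Session starts after Tech Take ends, so Tech Take has no further overlaps.
Strings Overdub starts before Soloist Block ends → Soloist Block and Strings Overdub overlap.
Percussion Overdub starts before Soloist Block ends → Soloist Block and Percussion Overdub overlap.
Tech Session starts after Soloist Block ends, so Soloist Block has no further overlaps.
Percussion Overdub starts before Strings Overdub ends → Strings Overdub and Percussion Overdub overlap.
Tech Session starts after Strings Overdub ends, so Strings Overdub has no further overlaps.
Tech Session starts after Percussion Overdub ends, so Percussion Overdub has no further overlaps.
Percussion Session starts after Tech Session ends, so Tech Session has no further overlaps.
Woodwind Block starts before Percussion Session ends → Percussion Session and Woodwind Block overlap.
Full Warm-up starts before Percussion Session ends → Percussion Session and Full Warm-up overlap.
Full Warm-up starts before Woodwind Block ends → Woodwind Block and Full Warm-up overlap.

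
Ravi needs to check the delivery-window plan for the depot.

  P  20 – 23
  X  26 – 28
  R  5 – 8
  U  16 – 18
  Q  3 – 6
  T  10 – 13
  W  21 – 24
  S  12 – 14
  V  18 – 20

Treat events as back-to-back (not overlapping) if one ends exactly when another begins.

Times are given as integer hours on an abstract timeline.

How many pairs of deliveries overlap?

3

Check each pair: they overlap iff neither finishes before the other starts.
Sorted by start: Q, R, T, S, U, V, P, W, X.
R starts before Q ends → Q and R overlap.
T starts after Q ends; Q is clear from here.
T starts after R ends; R is clear from here.
S starts before T ends → T and S overlap.
U starts after T ends; T is clear from here.
U starts after S ends; S is clear from here.
V starts exactly when U ends (back-to-back, no overlap); U is clear from here.
P starts exactly when V ends (back-to-back, no overlap); V is clear from here.
W starts before P ends → P and W overlap.
X starts after P ends.
X starts after W ends.
Overlapping pairs: P & W, Q & R, S & T — 3 in total.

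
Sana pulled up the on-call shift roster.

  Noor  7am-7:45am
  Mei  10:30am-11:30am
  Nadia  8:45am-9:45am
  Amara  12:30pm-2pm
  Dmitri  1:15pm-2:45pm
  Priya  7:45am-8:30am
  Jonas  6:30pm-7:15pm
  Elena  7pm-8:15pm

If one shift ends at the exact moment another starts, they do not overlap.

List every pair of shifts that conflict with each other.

Amara & Dmitri, Elena & Jonas

Sorted by start: Noor, Priya, Nadia, Mei, Amara, Dmitri, Jonas, Elena.
Priya starts exactly when Noor ends (back-to-back, no overlap), so Noor has no further overlaps.
Nadia starts after Priya ends, so Priya has no further overlaps.
Mei starts after Nadia ends, so Nadia has no further overlaps.
Amara starts after Mei ends, so Mei has no further overlaps.
Dmitri starts before Amara ends → Amara and Dmitri overlap.
Jonas starts after Amara ends, so Amara has no further overlaps.
Jonas starts after Dmitri ends, so Dmitri has no further overlaps.
Elena starts before Jonas ends → Jonas and Elena overlap.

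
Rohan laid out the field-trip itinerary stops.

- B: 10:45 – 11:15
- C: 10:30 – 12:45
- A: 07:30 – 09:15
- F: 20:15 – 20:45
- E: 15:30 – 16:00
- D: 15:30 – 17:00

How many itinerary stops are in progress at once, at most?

Walk through starts and ends in time order (an end at T is processed before a start at T):
07:30 start A → 1
09:15 end A → 0
10:30 start C → 1
10:45 start B → 2
11:15 end B → 1
12:45 end C → 0
15:30 start D → 1
15:30 start E → 2
16:00 end E → 1
17:00 end D → 0
20:15 start F → 1
20:45 end F → 0
Peak is 2, at 10:45 (B, C).

2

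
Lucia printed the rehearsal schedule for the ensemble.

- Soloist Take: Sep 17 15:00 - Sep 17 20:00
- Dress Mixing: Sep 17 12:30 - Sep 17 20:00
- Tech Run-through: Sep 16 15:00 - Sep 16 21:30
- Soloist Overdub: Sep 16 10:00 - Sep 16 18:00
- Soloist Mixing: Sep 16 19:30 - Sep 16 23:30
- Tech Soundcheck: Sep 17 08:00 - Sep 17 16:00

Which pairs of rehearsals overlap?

Dress Mixing & Soloist Take, Dress Mixing & Tech Soundcheck, Soloist Mixing & Tech Run-through, Soloist Overdub & Tech Run-through, Soloist Take & Tech Soundcheck

Two intervals overlap when each starts before the other ends.
Sorted by start: Soloist Overdub, Tech Run-through, Soloist Mixing, Tech Soundcheck, Dress Mixing, Soloist Take.
Tech Run-through starts before Soloist Overdub ends → Soloist Overdub and Tech Run-through overlap.
Soloist Mixing starts after Soloist Overdub ends, so nothing later overlaps Soloist Overdub either.
Soloist Mixing starts before Tech Run-through ends → Tech Run-through and Soloist Mixing overlap.
Tech Soundcheck starts after Tech Run-through ends, so nothing later overlaps Tech Run-through either.
Tech Soundcheck starts after Soloist Mixing ends, so nothing later overlaps Soloist Mixing either.
Dress Mixing starts before Tech Soundcheck ends → Tech Soundcheck and Dress Mixing overlap.
Soloist Take starts before Tech Soundcheck ends → Tech Soundcheck and Soloist Take overlap.
Soloist Take starts before Dress Mixing ends → Dress Mixing and Soloist Take overlap.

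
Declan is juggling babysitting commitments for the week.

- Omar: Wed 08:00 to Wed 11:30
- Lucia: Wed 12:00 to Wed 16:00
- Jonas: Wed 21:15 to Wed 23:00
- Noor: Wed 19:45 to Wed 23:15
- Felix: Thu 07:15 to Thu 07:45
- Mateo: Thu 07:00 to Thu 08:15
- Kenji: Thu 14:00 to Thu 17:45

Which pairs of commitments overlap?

Felix & Mateo, Jonas & Noor

Sorted by start: Omar, Lucia, Noor, Jonas, Mateo, Felix, Kenji.
Lucia starts after Omar ends, so Omar has no further overlaps.
Noor starts after Lucia ends, so Lucia has no further overlaps.
Jonas starts before Noor ends → Noor and Jonas overlap.
Mateo starts after Noor ends, so Noor has no further overlaps.
Mateo starts after Jonas ends, so Jonas has no further overlaps.
Felix starts before Mateo ends → Mateo and Felix overlap.
Kenji starts after Mateo ends.
Kenji starts after Felix ends.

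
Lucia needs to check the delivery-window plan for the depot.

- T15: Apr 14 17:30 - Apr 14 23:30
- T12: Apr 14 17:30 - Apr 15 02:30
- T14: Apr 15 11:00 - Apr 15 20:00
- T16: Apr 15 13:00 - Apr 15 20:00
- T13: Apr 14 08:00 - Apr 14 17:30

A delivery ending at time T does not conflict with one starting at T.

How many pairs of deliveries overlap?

Sorted by start: T13, T12, T15, T14, T16.
T12 starts exactly when T13 ends (back-to-back, no overlap); T13 is clear from here.
T15 starts before T12 ends → T12 and T15 overlap.
T14 starts after T12 ends; T12 is clear from here.
T14 starts after T15 ends; T15 is clear from here.
T16 starts before T14 ends → T14 and T16 overlap.
Overlapping pairs: T12 & T15, T14 & T16 — 2 in total.

2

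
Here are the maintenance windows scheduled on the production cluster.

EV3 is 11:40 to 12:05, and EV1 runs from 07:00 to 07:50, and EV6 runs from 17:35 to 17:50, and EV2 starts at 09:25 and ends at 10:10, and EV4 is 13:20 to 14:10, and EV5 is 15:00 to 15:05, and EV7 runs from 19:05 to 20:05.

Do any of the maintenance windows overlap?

No

Sorted by start: EV1, EV2, EV3, EV4, EV5, EV6, EV7.
EV2 starts after EV1 ends — done with EV1.
EV3 starts after EV2 ends — done with EV2.
EV4 starts after EV3 ends — done with EV3.
EV5 starts after EV4 ends — done with EV4.
EV6 starts after EV5 ends — done with EV5.
EV7 starts after EV6 ends.
Every pair is clear; the schedule has no overlaps.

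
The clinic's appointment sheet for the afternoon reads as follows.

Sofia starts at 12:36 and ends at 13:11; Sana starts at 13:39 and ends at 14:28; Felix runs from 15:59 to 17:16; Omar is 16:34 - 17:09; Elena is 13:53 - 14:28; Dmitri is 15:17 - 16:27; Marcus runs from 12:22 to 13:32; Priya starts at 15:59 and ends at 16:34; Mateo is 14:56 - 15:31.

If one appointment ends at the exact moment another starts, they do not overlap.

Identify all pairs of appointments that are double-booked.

Dmitri & Felix, Dmitri & Mateo, Dmitri & Priya, Elena & Sana, Felix & Omar, Felix & Priya, Marcus & Sofia

Check each pair: they overlap iff neither finishes before the other starts.
Sorted by start: Marcus, Sofia, Sana, Elena, Mateo, Dmitri, Priya, Felix, Omar.
Sofia starts before Marcus ends → Marcus and Sofia overlap.
Sana starts after Marcus ends; Marcus is clear from here.
Sana starts after Sofia ends; Sofia is clear from here.
Elena starts before Sana ends → Sana and Elena overlap.
Mateo starts after Sana ends; Sana is clear from here.
Mateo starts after Elena ends; Elena is clear from here.
Dmitri starts before Mateo ends → Mateo and Dmitri overlap.
Priya starts after Mateo ends; Mateo is clear from here.
Priya starts before Dmitri ends → Dmitri and Priya overlap.
Felix starts before Dmitri ends → Dmitri and Felix overlap.
Omar starts after Dmitri ends.
Felix starts before Priya ends → Priya and Felix overlap.
Omar starts exactly when Priya ends (back-to-back, no overlap).
Omar starts before Felix ends → Felix and Omar overlap.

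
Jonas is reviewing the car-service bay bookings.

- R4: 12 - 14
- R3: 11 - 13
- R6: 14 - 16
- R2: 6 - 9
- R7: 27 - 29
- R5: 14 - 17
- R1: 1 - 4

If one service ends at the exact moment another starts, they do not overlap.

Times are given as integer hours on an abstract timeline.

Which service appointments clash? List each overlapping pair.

R3 & R4, R5 & R6

Sorted by start: R1, R2, R3, R4, R5, R6, R7.
R2 starts after R1 ends, so nothing later overlaps R1 either.
R3 starts after R2 ends, so nothing later overlaps R2 either.
R4 starts before R3 ends → R3 and R4 overlap.
R5 starts after R3 ends, so nothing later overlaps R3 either.
R5 starts exactly when R4 ends (back-to-back, no overlap), so nothing later overlaps R4 either.
R6 starts before R5 ends → R5 and R6 overlap.
R7 starts after R5 ends.
R7 starts after R6 ends.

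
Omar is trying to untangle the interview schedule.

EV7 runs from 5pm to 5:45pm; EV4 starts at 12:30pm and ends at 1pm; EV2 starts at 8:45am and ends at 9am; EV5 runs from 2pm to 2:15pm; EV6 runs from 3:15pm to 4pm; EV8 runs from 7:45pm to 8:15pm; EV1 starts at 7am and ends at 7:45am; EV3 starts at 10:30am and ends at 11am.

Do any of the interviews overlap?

No

Two intervals overlap when each starts before the other ends.
Sorted by start: EV1, EV2, EV3, EV4, EV5, EV6, EV7, EV8.
EV2 starts after EV1 ends, so nothing later overlaps EV1 either.
EV3 starts after EV2 ends, so nothing later overlaps EV2 either.
EV4 starts after EV3 ends, so nothing later overlaps EV3 either.
EV5 starts after EV4 ends, so nothing later overlaps EV4 either.
EV6 starts after EV5 ends, so nothing later overlaps EV5 either.
EV7 starts after EV6 ends, so nothing later overlaps EV6 either.
EV8 starts after EV7 ends.
Every pair is clear; the schedule has no overlaps.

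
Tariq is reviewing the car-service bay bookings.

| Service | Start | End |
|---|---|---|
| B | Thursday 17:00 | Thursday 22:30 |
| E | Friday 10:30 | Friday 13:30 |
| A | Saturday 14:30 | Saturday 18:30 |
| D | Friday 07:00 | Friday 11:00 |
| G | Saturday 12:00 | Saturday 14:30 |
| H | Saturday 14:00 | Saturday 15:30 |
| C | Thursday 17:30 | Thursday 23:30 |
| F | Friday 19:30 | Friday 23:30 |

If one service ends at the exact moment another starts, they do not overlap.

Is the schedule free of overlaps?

No

Sorted by start: B, C, D, E, F, G, H, A.
C starts before B ends → B and C overlap.
That's a conflict, so the schedule is not conflict-free.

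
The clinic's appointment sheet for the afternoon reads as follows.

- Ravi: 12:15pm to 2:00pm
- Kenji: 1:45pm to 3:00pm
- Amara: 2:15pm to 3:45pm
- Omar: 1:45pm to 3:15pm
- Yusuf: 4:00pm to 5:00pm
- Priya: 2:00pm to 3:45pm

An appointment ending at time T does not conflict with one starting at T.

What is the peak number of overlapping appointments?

4

Sweep the timeline, counting +1 at each start and −1 at each end (ends before starts at a tie):
12:15pm start Ravi → 1
1:45pm start Kenji → 2
1:45pm start Omar → 3
2:00pm end Ravi → 2
2:00pm start Priya → 3
2:15pm start Amara → 4
3:00pm end Kenji → 3
3:15pm end Omar → 2
3:45pm end Amara → 1
3:45pm end Priya → 0
4:00pm start Yusuf → 1
5:00pm end Yusuf → 0
Peak is 4, at 2:15pm (Amara, Kenji, Omar, Priya).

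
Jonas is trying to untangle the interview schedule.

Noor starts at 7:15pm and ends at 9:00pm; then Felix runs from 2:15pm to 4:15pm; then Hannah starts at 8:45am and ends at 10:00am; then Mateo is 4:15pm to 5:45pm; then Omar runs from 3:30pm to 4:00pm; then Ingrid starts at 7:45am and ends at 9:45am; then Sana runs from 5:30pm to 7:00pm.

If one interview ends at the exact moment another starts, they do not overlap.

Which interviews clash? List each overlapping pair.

Felix & Omar, Hannah & Ingrid, Mateo & Sana

Check each pair: they overlap iff neither finishes before the other starts.
Sorted by start: Ingrid, Hannah, Felix, Omar, Mateo, Sana, Noor.
Hannah starts before Ingrid ends → Ingrid and Hannah overlap.
Felix starts after Ingrid ends, so Ingrid has no further overlaps.
Felix starts after Hannah ends, so Hannah has no further overlaps.
Omar starts before Felix ends → Felix and Omar overlap.
Mateo starts exactly when Felix ends (back-to-back, no overlap), so Felix has no further overlaps.
Mateo starts after Omar ends, so Omar has no further overlaps.
Sana starts before Mateo ends → Mateo and Sana overlap.
Noor starts after Mateo ends.
Noor starts after Sana ends.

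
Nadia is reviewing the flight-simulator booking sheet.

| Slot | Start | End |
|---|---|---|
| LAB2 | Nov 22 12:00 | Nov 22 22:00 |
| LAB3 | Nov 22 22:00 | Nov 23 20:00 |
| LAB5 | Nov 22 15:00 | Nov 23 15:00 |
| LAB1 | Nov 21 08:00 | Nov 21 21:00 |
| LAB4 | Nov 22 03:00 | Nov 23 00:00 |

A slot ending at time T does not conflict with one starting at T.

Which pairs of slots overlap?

Two intervals overlap when each starts before the other ends.
Sorted by start: LAB1, LAB4, LAB2, LAB5, LAB3.
LAB4 starts after LAB1 ends — done with LAB1.
LAB2 starts before LAB4 ends → LAB4 and LAB2 overlap.
LAB5 starts before LAB4 ends → LAB4 and LAB5 overlap.
LAB3 starts before LAB4 ends → LAB4 and LAB3 overlap.
LAB5 starts before LAB2 ends → LAB2 and LAB5 overlap.
LAB3 starts exactly when LAB2 ends (back-to-back, no overlap).
LAB3 starts before LAB5 ends → LAB5 and LAB3 overlap.

LAB2 & LAB4, LAB2 & LAB5, LAB3 & LAB4, LAB3 & LAB5, LAB4 & LAB5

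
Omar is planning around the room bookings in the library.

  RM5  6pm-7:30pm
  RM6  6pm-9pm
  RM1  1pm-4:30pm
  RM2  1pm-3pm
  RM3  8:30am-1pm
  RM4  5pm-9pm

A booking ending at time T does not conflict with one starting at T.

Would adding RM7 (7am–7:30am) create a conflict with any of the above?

No — it doesn't clash with anything

RM3: starts 8:30am at or after RM7 ends 7:30am → clear.
RM1: starts 1pm at or after RM7 ends 7:30am → clear.
RM2: starts 1pm at or after RM7 ends 7:30am → clear.
RM4: starts 5pm at or after RM7 ends 7:30am → clear.
RM5: starts 6pm at or after RM7 ends 7:30am → clear.
RM6: starts 6pm at or after RM7 ends 7:30am → clear.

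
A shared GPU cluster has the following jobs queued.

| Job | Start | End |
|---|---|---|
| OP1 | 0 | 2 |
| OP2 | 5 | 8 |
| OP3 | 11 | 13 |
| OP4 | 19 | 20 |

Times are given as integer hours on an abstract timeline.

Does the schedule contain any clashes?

Check each pair: they overlap iff neither finishes before the other starts.
Sorted by start: OP1, OP2, OP3, OP4.
OP2 starts after OP1 ends, so OP1 has no further overlaps.
OP3 starts after OP2 ends, so OP2 has no further overlaps.
OP4 starts after OP3 ends.
Every pair is clear; the schedule has no overlaps.

No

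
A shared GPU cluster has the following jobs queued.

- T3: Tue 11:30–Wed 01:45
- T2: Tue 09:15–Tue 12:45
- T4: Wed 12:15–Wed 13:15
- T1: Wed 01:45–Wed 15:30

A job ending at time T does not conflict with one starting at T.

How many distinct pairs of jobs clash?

2

Sorted by start: T2, T3, T1, T4.
T3 starts before T2 ends → T2 and T3 overlap.
T1 starts after T2 ends, so nothing later overlaps T2 either.
T1 starts exactly when T3 ends (back-to-back, no overlap), so nothing later overlaps T3 either.
T4 starts before T1 ends → T1 and T4 overlap.
Overlapping pairs: T1 & T4, T2 & T3 — 2 in total.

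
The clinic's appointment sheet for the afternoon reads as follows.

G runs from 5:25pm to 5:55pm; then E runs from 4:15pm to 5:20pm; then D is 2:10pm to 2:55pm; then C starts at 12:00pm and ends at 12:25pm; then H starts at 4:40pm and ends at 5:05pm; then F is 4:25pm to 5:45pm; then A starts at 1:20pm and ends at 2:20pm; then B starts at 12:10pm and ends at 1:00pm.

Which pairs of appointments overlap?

A & D, B & C, E & F, E & H, F & G, F & H

Sorted by start: C, B, A, D, E, F, H, G.
B starts before C ends → C and B overlap.
A starts after C ends; C is clear from here.
A starts after B ends; B is clear from here.
D starts before A ends → A and D overlap.
E starts after A ends; A is clear from here.
E starts after D ends; D is clear from here.
F starts before E ends → E and F overlap.
H starts before E ends → E and H overlap.
G starts after E ends.
H starts before F ends → F and H overlap.
G starts before F ends → F and G overlap.
G starts after H ends.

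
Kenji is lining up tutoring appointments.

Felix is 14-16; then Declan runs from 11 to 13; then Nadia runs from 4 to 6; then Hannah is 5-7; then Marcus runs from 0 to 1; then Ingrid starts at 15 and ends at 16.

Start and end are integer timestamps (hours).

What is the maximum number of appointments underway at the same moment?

Sweep the timeline, counting +1 at each start and −1 at each end (ends before starts at a tie):
0 start Marcus → 1
1 end Marcus → 0
4 start Nadia → 1
5 start Hannah → 2
6 end Nadia → 1
7 end Hannah → 0
11 start Declan → 1
13 end Declan → 0
14 start Felix → 1
15 start Ingrid → 2
16 end Felix → 1
16 end Ingrid → 0
Peak is 2, at 5 (Hannah, Nadia).

2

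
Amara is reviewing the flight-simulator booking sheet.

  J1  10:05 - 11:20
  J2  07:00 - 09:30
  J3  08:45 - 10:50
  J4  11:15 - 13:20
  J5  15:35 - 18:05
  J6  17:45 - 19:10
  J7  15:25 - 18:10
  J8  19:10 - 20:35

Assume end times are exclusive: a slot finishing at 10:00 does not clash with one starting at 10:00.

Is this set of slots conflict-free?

Two intervals overlap when each starts before the other ends.
Sorted by start: J2, J3, J1, J4, J7, J5, J6, J8.
J3 starts before J2 ends → J2 and J3 overlap.
That's a conflict, so the schedule is not conflict-free.

No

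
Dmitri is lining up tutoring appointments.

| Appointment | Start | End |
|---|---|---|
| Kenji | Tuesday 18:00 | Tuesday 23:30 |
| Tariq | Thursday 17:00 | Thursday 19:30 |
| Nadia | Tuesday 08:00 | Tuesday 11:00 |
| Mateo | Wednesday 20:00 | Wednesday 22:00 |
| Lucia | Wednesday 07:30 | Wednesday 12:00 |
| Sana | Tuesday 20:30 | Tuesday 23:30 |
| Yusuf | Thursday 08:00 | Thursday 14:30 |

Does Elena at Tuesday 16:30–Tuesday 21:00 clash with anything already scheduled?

Nadia: ends Tuesday 11:00 at or before Elena starts Tuesday 16:30 → clear.
Kenji: starts Tuesday 18:00 before Elena ends Tuesday 21:00, and ends Tuesday 23:30 after Elena starts Tuesday 16:30 → overlap.
Sana: starts Tuesday 20:30 before Elena ends Tuesday 21:00, and ends Tuesday 23:30 after Elena starts Tuesday 16:30 → overlap.
Lucia: starts Wednesday 07:30 at or after Elena ends Tuesday 21:00 → clear.
Mateo: starts Wednesday 20:00 at or after Elena ends Tuesday 21:00 → clear.
Yusuf: starts Thursday 08:00 at or after Elena ends Tuesday 21:00 → clear.
Tariq: starts Thursday 17:00 at or after Elena ends Tuesday 21:00 → clear.
Elena overlaps Sana, Kenji.

Yes — it overlaps Kenji, Sana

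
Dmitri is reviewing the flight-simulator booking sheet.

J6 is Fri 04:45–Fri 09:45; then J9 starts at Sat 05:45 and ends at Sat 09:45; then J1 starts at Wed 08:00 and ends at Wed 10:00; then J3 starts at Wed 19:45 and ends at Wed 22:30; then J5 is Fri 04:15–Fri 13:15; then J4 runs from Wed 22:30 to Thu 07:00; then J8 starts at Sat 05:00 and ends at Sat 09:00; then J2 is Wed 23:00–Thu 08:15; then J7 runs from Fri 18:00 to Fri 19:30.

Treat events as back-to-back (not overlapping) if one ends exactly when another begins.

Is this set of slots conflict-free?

No

Check each pair: they overlap iff neither finishes before the other starts.
Sorted by start: J1, J3, J4, J2, J5, J6, J7, J8, J9.
J3 starts after J1 ends — done with J1.
J4 starts exactly when J3 ends (back-to-back, no overlap) — done with J3.
J2 starts before J4 ends → J4 and J2 overlap.
That's a conflict, so the schedule is not conflict-free.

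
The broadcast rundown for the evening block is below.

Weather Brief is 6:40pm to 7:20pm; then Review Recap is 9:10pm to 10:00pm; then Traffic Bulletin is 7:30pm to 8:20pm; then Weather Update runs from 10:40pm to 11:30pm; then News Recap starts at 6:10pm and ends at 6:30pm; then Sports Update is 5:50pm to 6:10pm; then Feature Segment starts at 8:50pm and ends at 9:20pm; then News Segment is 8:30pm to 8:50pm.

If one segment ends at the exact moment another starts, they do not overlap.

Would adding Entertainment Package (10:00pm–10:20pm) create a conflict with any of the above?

No — it doesn't clash with anything

Sports Update: ends 6:10pm at or before Entertainment Package starts 10:00pm → clear.
News Recap: ends 6:30pm at or before Entertainment Package starts 10:00pm → clear.
Weather Brief: ends 7:20pm at or before Entertainment Package starts 10:00pm → clear.
Traffic Bulletin: ends 8:20pm at or before Entertainment Package starts 10:00pm → clear.
News Segment: ends 8:50pm at or before Entertainment Package starts 10:00pm → clear.
Feature Segment: ends 9:20pm at or before Entertainment Package starts 10:00pm → clear.
Review Recap: ends 10:00pm at or before Entertainment Package starts 10:00pm → clear.
Weather Update: starts 10:40pm at or after Entertainment Package ends 10:20pm → clear.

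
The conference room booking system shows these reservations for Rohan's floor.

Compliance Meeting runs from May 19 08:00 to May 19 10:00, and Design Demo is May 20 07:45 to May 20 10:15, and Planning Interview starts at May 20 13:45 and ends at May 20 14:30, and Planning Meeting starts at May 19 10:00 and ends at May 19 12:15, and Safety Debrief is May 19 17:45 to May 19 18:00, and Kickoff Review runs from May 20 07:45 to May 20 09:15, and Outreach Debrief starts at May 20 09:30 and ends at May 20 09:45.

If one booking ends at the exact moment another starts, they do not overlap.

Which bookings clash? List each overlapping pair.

Design Demo & Kickoff Review, Design Demo & Outreach Debrief

Sorted by start: Compliance Meeting, Planning Meeting, Safety Debrief, Design Demo, Kickoff Review, Outreach Debrief, Planning Interview.
Planning Meeting starts exactly when Compliance Meeting ends (back-to-back, no overlap); Compliance Meeting is clear from here.
Safety Debrief starts after Planning Meeting ends; Planning Meeting is clear from here.
Design Demo starts after Safety Debrief ends; Safety Debrief is clear from here.
Kickoff Review starts before Design Demo ends → Design Demo and Kickoff Review overlap.
Outreach Debrief starts before Design Demo ends → Design Demo and Outreach Debrief overlap.
Planning Interview starts after Design Demo ends.
Outreach Debrief starts after Kickoff Review ends; Kickoff Review is clear from here.
Planning Interview starts after Outreach Debrief ends.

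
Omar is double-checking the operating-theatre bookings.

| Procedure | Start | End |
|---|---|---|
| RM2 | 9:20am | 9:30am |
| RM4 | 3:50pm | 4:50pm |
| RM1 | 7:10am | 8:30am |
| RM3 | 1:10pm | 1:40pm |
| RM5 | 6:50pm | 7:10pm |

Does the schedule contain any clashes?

No

Two intervals overlap when each starts before the other ends.
Sorted by start: RM1, RM2, RM3, RM4, RM5.
RM2 starts after RM1 ends, so RM1 has no further overlaps.
RM3 starts after RM2 ends, so RM2 has no further overlaps.
RM4 starts after RM3 ends, so RM3 has no further overlaps.
RM5 starts after RM4 ends.
Every pair is clear; the schedule has no overlaps.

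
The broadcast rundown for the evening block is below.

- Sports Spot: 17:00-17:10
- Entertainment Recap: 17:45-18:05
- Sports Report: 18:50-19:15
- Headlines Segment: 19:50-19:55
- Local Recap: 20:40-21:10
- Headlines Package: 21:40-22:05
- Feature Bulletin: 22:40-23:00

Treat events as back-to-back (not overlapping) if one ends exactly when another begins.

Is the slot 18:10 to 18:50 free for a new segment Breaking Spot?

Sports Spot: ends 17:10 at or before Breaking Spot starts 18:10 → clear.
Entertainment Recap: ends 18:05 at or before Breaking Spot starts 18:10 → clear.
Sports Report: starts 18:50 at or after Breaking Spot ends 18:50 → clear.
Headlines Segment: starts 19:50 at or after Breaking Spot ends 18:50 → clear.
Local Recap: starts 20:40 at or after Breaking Spot ends 18:50 → clear.
Headlines Package: starts 21:40 at or after Breaking Spot ends 18:50 → clear.
Feature Bulletin: starts 22:40 at or after Breaking Spot ends 18:50 → clear.

Yes — the slot is free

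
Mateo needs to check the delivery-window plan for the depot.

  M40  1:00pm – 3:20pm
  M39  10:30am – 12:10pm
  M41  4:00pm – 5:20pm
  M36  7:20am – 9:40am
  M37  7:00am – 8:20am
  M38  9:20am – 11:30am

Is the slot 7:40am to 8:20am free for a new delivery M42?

No — it overlaps M36, M37

M37: starts 7:00am before M42 ends 8:20am, and ends 8:20am after M42 starts 7:40am → overlap.
M36: starts 7:20am before M42 ends 8:20am, and ends 9:40am after M42 starts 7:40am → overlap.
M38: starts 9:20am at or after M42 ends 8:20am → clear.
M39: starts 10:30am at or after M42 ends 8:20am → clear.
M40: starts 1:00pm at or after M42 ends 8:20am → clear.
M41: starts 4:00pm at or after M42 ends 8:20am → clear.
M42 overlaps M36, M37.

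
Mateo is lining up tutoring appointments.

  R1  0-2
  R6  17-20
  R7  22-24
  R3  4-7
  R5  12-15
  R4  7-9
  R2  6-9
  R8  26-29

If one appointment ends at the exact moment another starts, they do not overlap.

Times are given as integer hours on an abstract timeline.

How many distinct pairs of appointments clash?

2

Sorted by start: R1, R3, R2, R4, R5, R6, R7, R8.
R3 starts after R1 ends; R1 is clear from here.
R2 starts before R3 ends → R3 and R2 overlap.
R4 starts exactly when R3 ends (back-to-back, no overlap); R3 is clear from here.
R4 starts before R2 ends → R2 and R4 overlap.
R5 starts after R2 ends; R2 is clear from here.
R5 starts after R4 ends; R4 is clear from here.
R6 starts after R5 ends; R5 is clear from here.
R7 starts after R6 ends; R6 is clear from here.
R8 starts after R7 ends.
Overlapping pairs: R2 & R3, R2 & R4 — 2 in total.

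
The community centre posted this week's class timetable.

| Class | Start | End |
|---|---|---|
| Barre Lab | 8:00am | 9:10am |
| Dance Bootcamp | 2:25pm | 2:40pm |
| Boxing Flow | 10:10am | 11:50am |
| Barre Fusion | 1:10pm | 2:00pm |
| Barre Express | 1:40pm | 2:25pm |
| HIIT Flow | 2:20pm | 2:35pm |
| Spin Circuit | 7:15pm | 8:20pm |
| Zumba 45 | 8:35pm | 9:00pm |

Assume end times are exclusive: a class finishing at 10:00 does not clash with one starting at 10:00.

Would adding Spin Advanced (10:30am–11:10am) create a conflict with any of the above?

Barre Lab: ends 9:10am at or before Spin Advanced starts 10:30am → clear.
Boxing Flow: starts 10:10am before Spin Advanced ends 11:10am, and ends 11:50am after Spin Advanced starts 10:30am → overlap.
Barre Fusion: starts 1:10pm at or after Spin Advanced ends 11:10am → clear.
Barre Express: starts 1:40pm at or after Spin Advanced ends 11:10am → clear.
HIIT Flow: starts 2:20pm at or after Spin Advanced ends 11:10am → clear.
Dance Bootcamp: starts 2:25pm at or after Spin Advanced ends 11:10am → clear.
Spin Circuit: starts 7:15pm at or after Spin Advanced ends 11:10am → clear.
Zumba 45: starts 8:35pm at or after Spin Advanced ends 11:10am → clear.
Spin Advanced overlaps Boxing Flow.

Yes — it overlaps Boxing Flow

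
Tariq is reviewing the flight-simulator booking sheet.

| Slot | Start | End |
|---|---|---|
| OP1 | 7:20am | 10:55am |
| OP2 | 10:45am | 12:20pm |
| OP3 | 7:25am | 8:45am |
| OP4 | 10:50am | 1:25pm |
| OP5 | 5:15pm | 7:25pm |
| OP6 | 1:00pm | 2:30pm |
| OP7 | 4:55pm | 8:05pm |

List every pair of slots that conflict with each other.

OP1 & OP2, OP1 & OP3, OP1 & OP4, OP2 & OP4, OP4 & OP6, OP5 & OP7

Two intervals overlap when each starts before the other ends.
Sorted by start: OP1, OP3, OP2, OP4, OP6, OP7, OP5.
OP3 starts before OP1 ends → OP1 and OP3 overlap.
OP2 starts before OP1 ends → OP1 and OP2 overlap.
OP4 starts before OP1 ends → OP1 and OP4 overlap.
OP6 starts after OP1 ends; OP1 is clear from here.
OP2 starts after OP3 ends; OP3 is clear from here.
OP4 starts before OP2 ends → OP2 and OP4 overlap.
OP6 starts after OP2 ends; OP2 is clear from here.
OP6 starts before OP4 ends → OP4 and OP6 overlap.
OP7 starts after OP4 ends; OP4 is clear from here.
OP7 starts after OP6 ends; OP6 is clear from here.
OP5 starts before OP7 ends → OP7 and OP5 overlap.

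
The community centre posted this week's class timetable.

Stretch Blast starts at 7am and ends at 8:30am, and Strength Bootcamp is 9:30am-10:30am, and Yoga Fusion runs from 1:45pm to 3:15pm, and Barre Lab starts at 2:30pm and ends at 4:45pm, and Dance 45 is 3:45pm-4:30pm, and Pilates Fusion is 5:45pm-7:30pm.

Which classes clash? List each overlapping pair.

Sorted by start: Stretch Blast, Strength Bootcamp, Yoga Fusion, Barre Lab, Dance 45, Pilates Fusion.
Strength Bootcamp starts after Stretch Blast ends, so Stretch Blast has no further overlaps.
Yoga Fusion starts after Strength Bootcamp ends, so Strength Bootcamp has no further overlaps.
Barre Lab starts before Yoga Fusion ends → Yoga Fusion and Barre Lab overlap.
Dance 45 starts after Yoga Fusion ends, so Yoga Fusion has no further overlaps.
Dance 45 starts before Barre Lab ends → Barre Lab and Dance 45 overlap.
Pilates Fusion starts after Barre Lab ends.
Pilates Fusion starts after Dance 45 ends.

Barre Lab & Dance 45, Barre Lab & Yoga Fusion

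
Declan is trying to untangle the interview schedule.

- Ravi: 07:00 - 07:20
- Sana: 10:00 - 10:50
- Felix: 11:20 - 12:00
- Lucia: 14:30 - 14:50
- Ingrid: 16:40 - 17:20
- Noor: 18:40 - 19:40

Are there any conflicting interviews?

Sorted by start: Ravi, Sana, Felix, Lucia, Ingrid, Noor.
Sana starts after Ravi ends, so nothing later overlaps Ravi either.
Felix starts after Sana ends, so nothing later overlaps Sana either.
Lucia starts after Felix ends, so nothing later overlaps Felix either.
Ingrid starts after Lucia ends, so nothing later overlaps Lucia either.
Noor starts after Ingrid ends.
Every pair is clear; the schedule has no overlaps.

No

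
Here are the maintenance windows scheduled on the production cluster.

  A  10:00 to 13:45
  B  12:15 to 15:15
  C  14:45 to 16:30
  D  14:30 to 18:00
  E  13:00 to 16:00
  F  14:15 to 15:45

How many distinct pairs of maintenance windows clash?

12

Sorted by start: A, B, E, F, D, C.
B starts before A ends → A and B overlap.
E starts before A ends → A and E overlap.
F starts after A ends; A is clear from here.
E starts before B ends → B and E overlap.
F starts before B ends → B and F overlap.
D starts before B ends → B and D overlap.
C starts before B ends → B and C overlap.
F starts before E ends → E and F overlap.
D starts before E ends → E and D overlap.
C starts before E ends → E and C overlap.
D starts before F ends → F and D overlap.
C starts before F ends → F and C overlap.
C starts before D ends → D and C overlap.
Overlapping pairs: A & B, A & E, B & C, B & D, B & E, B & F, C & D, C & E, C & F, D & E, D & F, E & F — 12 in total.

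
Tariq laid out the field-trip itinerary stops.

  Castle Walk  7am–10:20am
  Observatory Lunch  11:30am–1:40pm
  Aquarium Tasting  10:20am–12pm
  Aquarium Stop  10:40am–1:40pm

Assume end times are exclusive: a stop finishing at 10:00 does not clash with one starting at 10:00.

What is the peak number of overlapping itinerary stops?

Walk through starts and ends in time order (an end at T is processed before a start at T):
7am start Castle Walk → 1
10:20am end Castle Walk → 0
10:20am start Aquarium Tasting → 1
10:40am start Aquarium Stop → 2
11:30am start Observatory Lunch → 3
12pm end Aquarium Tasting → 2
1:40pm end Aquarium Stop → 1
1:40pm end Observatory Lunch → 0
Peak is 3, at 11:30am (Aquarium Stop, Aquarium Tasting, Observatory Lunch).

3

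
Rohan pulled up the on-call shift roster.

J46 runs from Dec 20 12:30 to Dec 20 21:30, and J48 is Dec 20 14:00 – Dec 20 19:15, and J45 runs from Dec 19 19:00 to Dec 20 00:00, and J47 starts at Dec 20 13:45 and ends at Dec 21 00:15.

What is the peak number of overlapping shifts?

Sweep the timeline, counting +1 at each start and −1 at each end (ends before starts at a tie):
Dec 19 19:00 start J45 → 1
Dec 20 00:00 end J45 → 0
Dec 20 12:30 start J46 → 1
Dec 20 13:45 start J47 → 2
Dec 20 14:00 start J48 → 3
Dec 20 19:15 end J48 → 2
Dec 20 21:30 end J46 → 1
Dec 21 00:15 end J47 → 0
Peak is 3, at Dec 20 14:00 (J46, J47, J48).

3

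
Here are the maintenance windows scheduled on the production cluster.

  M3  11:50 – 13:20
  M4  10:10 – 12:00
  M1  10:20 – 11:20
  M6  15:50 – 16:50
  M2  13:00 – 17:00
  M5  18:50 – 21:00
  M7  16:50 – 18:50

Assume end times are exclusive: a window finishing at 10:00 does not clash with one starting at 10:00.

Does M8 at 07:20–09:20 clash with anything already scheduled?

No — it doesn't clash with anything

M4: starts 10:10 at or after M8 ends 09:20 → clear.
M1: starts 10:20 at or after M8 ends 09:20 → clear.
M3: starts 11:50 at or after M8 ends 09:20 → clear.
M2: starts 13:00 at or after M8 ends 09:20 → clear.
M6: starts 15:50 at or after M8 ends 09:20 → clear.
M7: starts 16:50 at or after M8 ends 09:20 → clear.
M5: starts 18:50 at or after M8 ends 09:20 → clear.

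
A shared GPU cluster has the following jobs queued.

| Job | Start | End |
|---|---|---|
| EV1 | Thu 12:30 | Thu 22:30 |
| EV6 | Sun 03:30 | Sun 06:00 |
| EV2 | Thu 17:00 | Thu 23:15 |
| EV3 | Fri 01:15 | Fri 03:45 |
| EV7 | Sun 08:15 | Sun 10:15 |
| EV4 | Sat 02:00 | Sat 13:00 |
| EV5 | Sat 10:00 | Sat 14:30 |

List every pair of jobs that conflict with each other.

Sorted by start: EV1, EV2, EV3, EV4, EV5, EV6, EV7.
EV2 starts before EV1 ends → EV1 and EV2 overlap.
EV3 starts after EV1 ends — done with EV1.
EV3 starts after EV2 ends — done with EV2.
EV4 starts after EV3 ends — done with EV3.
EV5 starts before EV4 ends → EV4 and EV5 overlap.
EV6 starts after EV4 ends — done with EV4.
EV6 starts after EV5 ends — done with EV5.
EV7 starts after EV6 ends.

EV1 & EV2, EV4 & EV5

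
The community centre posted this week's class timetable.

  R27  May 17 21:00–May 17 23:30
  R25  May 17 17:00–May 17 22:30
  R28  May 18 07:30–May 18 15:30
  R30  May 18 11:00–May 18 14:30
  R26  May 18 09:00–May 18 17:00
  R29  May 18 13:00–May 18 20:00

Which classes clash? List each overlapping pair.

R25 & R27, R26 & R28, R26 & R29, R26 & R30, R28 & R29, R28 & R30, R29 & R30

Two intervals overlap when each starts before the other ends.
Sorted by start: R25, R27, R28, R26, R30, R29.
R27 starts before R25 ends → R25 and R27 overlap.
R28 starts after R25 ends, so nothing later overlaps R25 either.
R28 starts after R27 ends, so nothing later overlaps R27 either.
R26 starts before R28 ends → R28 and R26 overlap.
R30 starts before R28 ends → R28 and R30 overlap.
R29 starts before R28 ends → R28 and R29 overlap.
R30 starts before R26 ends → R26 and R30 overlap.
R29 starts before R26 ends → R26 and R29 overlap.
R29 starts before R30 ends → R30 and R29 overlap.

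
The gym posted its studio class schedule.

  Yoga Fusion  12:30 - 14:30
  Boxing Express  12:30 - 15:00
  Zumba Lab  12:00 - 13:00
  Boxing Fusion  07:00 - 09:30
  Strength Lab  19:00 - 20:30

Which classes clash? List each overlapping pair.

Boxing Express & Yoga Fusion, Boxing Express & Zumba Lab, Yoga Fusion & Zumba Lab

Sorted by start: Boxing Fusion, Zumba Lab, Boxing Express, Yoga Fusion, Strength Lab.
Zumba Lab starts after Boxing Fusion ends, so nothing later overlaps Boxing Fusion either.
Boxing Express starts before Zumba Lab ends → Zumba Lab and Boxing Express overlap.
Yoga Fusion starts before Zumba Lab ends → Zumba Lab and Yoga Fusion overlap.
Strength Lab starts after Zumba Lab ends.
Yoga Fusion starts before Boxing Express ends → Boxing Express and Yoga Fusion overlap.
Strength Lab starts after Boxing Express ends.
Strength Lab starts after Yoga Fusion ends.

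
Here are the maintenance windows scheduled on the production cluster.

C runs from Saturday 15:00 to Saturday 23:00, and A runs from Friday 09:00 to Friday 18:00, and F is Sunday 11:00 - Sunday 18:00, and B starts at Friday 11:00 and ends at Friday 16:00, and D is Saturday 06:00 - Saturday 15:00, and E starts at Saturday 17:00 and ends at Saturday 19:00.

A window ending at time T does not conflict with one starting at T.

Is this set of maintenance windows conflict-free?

No

Two intervals overlap when each starts before the other ends.
Sorted by start: A, B, D, C, E, F.
B starts before A ends → A and B overlap.
That's a conflict, so the schedule is not conflict-free.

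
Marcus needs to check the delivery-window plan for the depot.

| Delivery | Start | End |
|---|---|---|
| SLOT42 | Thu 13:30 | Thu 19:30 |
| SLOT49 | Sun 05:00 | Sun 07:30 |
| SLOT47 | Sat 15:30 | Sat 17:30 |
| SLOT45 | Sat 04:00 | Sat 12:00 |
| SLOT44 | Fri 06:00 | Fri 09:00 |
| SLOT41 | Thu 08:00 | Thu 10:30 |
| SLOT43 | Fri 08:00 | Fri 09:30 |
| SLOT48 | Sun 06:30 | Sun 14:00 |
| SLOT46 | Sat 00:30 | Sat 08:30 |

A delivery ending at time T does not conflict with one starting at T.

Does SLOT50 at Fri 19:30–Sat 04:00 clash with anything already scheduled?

SLOT41: ends Thu 10:30 at or before SLOT50 starts Fri 19:30 → clear.
SLOT42: ends Thu 19:30 at or before SLOT50 starts Fri 19:30 → clear.
SLOT44: ends Fri 09:00 at or before SLOT50 starts Fri 19:30 → clear.
SLOT43: ends Fri 09:30 at or before SLOT50 starts Fri 19:30 → clear.
SLOT46: starts Sat 00:30 before SLOT50 ends Sat 04:00, and ends Sat 08:30 after SLOT50 starts Fri 19:30 → overlap.
SLOT45: starts Sat 04:00 at or after SLOT50 ends Sat 04:00 → clear.
SLOT47: starts Sat 15:30 at or after SLOT50 ends Sat 04:00 → clear.
SLOT49: starts Sun 05:00 at or after SLOT50 ends Sat 04:00 → clear.
SLOT48: starts Sun 06:30 at or after SLOT50 ends Sat 04:00 → clear.
SLOT50 overlaps SLOT46.

Yes — it overlaps SLOT46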